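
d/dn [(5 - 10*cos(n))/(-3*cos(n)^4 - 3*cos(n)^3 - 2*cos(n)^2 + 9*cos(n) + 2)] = 80*(18*cos(n)^4 - 5*cos(n)^2 - 4*cos(n) + 13)*sin(n)/(12*sin(n)^4 - 32*sin(n)^2 - 27*cos(n) + 3*cos(3*n) + 12)^2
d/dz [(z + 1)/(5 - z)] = 6/(z - 5)^2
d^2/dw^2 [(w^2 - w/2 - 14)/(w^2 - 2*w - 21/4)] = 8*(24*w^3 - 420*w^2 + 1218*w - 1547)/(64*w^6 - 384*w^5 - 240*w^4 + 3520*w^3 + 1260*w^2 - 10584*w - 9261)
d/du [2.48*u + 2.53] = 2.48000000000000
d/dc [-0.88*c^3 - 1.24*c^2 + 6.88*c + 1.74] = -2.64*c^2 - 2.48*c + 6.88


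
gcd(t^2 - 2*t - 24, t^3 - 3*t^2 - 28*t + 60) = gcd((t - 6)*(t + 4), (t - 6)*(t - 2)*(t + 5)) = t - 6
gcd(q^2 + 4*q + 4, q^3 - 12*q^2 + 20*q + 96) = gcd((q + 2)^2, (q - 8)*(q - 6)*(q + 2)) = q + 2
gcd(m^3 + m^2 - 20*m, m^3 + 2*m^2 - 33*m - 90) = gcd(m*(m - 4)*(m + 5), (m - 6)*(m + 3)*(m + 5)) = m + 5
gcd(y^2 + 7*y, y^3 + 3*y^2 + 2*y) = y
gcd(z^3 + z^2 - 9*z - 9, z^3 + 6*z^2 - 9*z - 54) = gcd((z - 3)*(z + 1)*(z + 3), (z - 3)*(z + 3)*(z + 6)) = z^2 - 9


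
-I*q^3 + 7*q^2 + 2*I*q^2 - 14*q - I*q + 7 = (q - 1)*(q + 7*I)*(-I*q + I)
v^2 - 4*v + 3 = (v - 3)*(v - 1)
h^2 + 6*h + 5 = (h + 1)*(h + 5)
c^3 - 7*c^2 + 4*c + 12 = (c - 6)*(c - 2)*(c + 1)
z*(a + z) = a*z + z^2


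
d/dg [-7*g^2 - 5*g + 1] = -14*g - 5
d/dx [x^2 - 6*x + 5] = 2*x - 6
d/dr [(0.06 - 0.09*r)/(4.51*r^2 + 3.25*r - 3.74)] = (0.4059*r^2 - 0.5412*r + 0.1416)/(20.3401*r^4 + 29.315*r^3 - 23.1723*r^2 - 24.31*r + 13.9876)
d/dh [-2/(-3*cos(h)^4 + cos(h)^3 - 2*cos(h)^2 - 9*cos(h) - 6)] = 2*(12*cos(h)^3 - 3*cos(h)^2 + 4*cos(h) + 9)*sin(h)/(3*cos(h)^4 - cos(h)^3 + 2*cos(h)^2 + 9*cos(h) + 6)^2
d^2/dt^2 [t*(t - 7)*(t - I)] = 6*t - 14 - 2*I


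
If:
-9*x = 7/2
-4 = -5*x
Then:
No Solution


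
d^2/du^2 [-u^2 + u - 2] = -2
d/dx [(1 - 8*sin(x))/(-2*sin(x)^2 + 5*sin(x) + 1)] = (-16*sin(x)^2 + 4*sin(x) - 13)*cos(x)/(5*sin(x) + cos(2*x))^2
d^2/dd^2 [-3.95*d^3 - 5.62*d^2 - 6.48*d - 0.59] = -23.7*d - 11.24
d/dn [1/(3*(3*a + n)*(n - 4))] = ((4 - n)*(3*a + n) - (n - 4)^2)/(3*(3*a + n)^2*(n - 4)^3)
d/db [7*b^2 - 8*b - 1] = 14*b - 8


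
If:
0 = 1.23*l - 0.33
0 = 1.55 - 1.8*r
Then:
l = 0.27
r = 0.86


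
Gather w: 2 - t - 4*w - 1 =-t - 4*w + 1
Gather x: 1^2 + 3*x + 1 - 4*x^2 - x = -4*x^2 + 2*x + 2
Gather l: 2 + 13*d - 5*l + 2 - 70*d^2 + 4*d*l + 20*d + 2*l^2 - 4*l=-70*d^2 + 33*d + 2*l^2 + l*(4*d - 9) + 4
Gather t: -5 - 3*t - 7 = -3*t - 12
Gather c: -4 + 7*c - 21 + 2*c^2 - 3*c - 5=2*c^2 + 4*c - 30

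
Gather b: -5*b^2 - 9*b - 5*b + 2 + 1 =-5*b^2 - 14*b + 3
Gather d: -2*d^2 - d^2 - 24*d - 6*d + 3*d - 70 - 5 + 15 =-3*d^2 - 27*d - 60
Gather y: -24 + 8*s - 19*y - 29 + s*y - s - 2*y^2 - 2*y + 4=7*s - 2*y^2 + y*(s - 21) - 49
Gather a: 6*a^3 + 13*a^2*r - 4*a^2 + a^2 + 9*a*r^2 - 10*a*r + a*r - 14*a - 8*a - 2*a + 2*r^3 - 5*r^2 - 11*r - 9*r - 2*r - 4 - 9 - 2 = 6*a^3 + a^2*(13*r - 3) + a*(9*r^2 - 9*r - 24) + 2*r^3 - 5*r^2 - 22*r - 15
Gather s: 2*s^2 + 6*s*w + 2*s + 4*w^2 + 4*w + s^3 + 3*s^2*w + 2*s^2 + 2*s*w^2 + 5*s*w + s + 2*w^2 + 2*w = s^3 + s^2*(3*w + 4) + s*(2*w^2 + 11*w + 3) + 6*w^2 + 6*w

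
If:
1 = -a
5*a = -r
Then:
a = -1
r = 5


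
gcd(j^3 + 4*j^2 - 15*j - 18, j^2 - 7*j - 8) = j + 1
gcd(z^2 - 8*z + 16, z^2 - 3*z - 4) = z - 4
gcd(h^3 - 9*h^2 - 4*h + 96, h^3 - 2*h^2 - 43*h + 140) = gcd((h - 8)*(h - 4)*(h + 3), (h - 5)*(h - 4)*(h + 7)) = h - 4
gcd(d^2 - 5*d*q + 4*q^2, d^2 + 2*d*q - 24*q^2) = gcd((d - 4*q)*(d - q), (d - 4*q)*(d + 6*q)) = -d + 4*q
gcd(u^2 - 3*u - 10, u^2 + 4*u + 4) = u + 2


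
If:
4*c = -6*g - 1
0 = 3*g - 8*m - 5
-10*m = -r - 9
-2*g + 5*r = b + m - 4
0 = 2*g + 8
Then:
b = -1097/8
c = 23/4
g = -4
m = -17/8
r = -121/4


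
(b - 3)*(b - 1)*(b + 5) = b^3 + b^2 - 17*b + 15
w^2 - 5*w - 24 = (w - 8)*(w + 3)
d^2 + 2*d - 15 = (d - 3)*(d + 5)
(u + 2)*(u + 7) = u^2 + 9*u + 14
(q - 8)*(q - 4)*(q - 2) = q^3 - 14*q^2 + 56*q - 64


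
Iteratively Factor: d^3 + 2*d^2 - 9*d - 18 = (d + 3)*(d^2 - d - 6) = (d - 3)*(d + 3)*(d + 2)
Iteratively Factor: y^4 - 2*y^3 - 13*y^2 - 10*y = (y + 2)*(y^3 - 4*y^2 - 5*y) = (y - 5)*(y + 2)*(y^2 + y) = (y - 5)*(y + 1)*(y + 2)*(y)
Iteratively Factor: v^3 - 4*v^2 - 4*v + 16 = (v - 4)*(v^2 - 4) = (v - 4)*(v + 2)*(v - 2)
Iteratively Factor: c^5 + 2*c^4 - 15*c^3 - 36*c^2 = (c + 3)*(c^4 - c^3 - 12*c^2) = c*(c + 3)*(c^3 - c^2 - 12*c) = c^2*(c + 3)*(c^2 - c - 12) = c^2*(c - 4)*(c + 3)*(c + 3)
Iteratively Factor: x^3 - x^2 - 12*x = (x - 4)*(x^2 + 3*x) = x*(x - 4)*(x + 3)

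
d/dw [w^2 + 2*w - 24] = 2*w + 2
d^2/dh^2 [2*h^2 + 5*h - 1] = 4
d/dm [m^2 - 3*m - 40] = 2*m - 3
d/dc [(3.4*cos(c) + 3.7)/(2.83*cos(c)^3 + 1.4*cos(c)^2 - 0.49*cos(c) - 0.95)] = (19.244*cos(c)^3 + 36.173*cos(c)^2 + 10.36*cos(c) + 1.417)*sin(c)/(8.0089*cos(c)^6 + 7.924*cos(c)^5 - 0.8134*cos(c)^4 - 6.749*cos(c)^3 - 2.4199*cos(c)^2 + 0.931*cos(c) + 0.9025)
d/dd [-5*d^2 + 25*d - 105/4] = 25 - 10*d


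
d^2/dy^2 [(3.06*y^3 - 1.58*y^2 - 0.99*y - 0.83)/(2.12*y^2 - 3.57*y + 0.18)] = (-1.13686837721616e-13*y^4 + 42.84834*y^3 - 30.56268*y^2 + 40.5522*y - 21.89781)/(9.528128*y^6 - 48.135024*y^5 + 83.48454*y^4 - 53.673165*y^3 + 7.08831*y^2 - 0.347004*y + 0.005832)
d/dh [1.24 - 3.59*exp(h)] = -3.59*exp(h)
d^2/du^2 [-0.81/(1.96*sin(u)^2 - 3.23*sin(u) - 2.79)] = (-12.446784*sin(u)^4 + 15.383844*sin(u)^3 - 7.498089*sin(u)^2 - 23.468211*sin(u) + 25.760106)/(-1.96*sin(u)^2 + 3.23*sin(u) + 2.79)^3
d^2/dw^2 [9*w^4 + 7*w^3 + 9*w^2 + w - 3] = 108*w^2 + 42*w + 18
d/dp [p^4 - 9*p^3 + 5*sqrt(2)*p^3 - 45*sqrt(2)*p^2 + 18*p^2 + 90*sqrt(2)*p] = 4*p^3 - 27*p^2 + 15*sqrt(2)*p^2 - 90*sqrt(2)*p + 36*p + 90*sqrt(2)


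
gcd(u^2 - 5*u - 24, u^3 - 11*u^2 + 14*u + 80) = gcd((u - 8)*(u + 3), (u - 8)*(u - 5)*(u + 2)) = u - 8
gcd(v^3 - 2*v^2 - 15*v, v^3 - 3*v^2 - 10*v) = v^2 - 5*v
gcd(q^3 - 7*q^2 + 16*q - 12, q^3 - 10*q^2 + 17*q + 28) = 1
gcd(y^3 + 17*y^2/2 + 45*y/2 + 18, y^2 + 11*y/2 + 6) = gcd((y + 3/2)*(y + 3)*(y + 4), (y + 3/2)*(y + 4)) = y^2 + 11*y/2 + 6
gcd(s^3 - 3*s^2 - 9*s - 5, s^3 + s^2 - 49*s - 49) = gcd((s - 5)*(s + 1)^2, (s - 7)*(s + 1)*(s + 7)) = s + 1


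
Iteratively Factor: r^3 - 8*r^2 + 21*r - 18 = (r - 2)*(r^2 - 6*r + 9) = (r - 3)*(r - 2)*(r - 3)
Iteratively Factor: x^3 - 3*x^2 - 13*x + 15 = (x - 1)*(x^2 - 2*x - 15) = (x - 5)*(x - 1)*(x + 3)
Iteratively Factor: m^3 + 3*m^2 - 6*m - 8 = (m + 4)*(m^2 - m - 2) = (m + 1)*(m + 4)*(m - 2)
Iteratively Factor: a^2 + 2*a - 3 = (a + 3)*(a - 1)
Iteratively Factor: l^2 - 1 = (l + 1)*(l - 1)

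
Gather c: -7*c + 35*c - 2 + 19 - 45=28*c - 28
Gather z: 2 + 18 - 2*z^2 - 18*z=-2*z^2 - 18*z + 20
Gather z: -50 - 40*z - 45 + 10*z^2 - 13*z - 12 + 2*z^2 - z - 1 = 12*z^2 - 54*z - 108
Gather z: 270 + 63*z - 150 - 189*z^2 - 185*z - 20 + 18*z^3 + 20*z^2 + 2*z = 18*z^3 - 169*z^2 - 120*z + 100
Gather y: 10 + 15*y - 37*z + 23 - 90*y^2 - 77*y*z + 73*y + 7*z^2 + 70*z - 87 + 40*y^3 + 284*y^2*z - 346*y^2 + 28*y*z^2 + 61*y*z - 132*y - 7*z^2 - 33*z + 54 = 40*y^3 + y^2*(284*z - 436) + y*(28*z^2 - 16*z - 44)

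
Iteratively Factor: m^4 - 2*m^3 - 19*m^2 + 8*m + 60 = (m + 3)*(m^3 - 5*m^2 - 4*m + 20) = (m + 2)*(m + 3)*(m^2 - 7*m + 10) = (m - 2)*(m + 2)*(m + 3)*(m - 5)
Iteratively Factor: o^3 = (o)*(o^2) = o^2*(o)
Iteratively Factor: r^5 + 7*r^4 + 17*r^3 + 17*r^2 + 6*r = (r + 1)*(r^4 + 6*r^3 + 11*r^2 + 6*r) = (r + 1)^2*(r^3 + 5*r^2 + 6*r) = (r + 1)^2*(r + 3)*(r^2 + 2*r) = r*(r + 1)^2*(r + 3)*(r + 2)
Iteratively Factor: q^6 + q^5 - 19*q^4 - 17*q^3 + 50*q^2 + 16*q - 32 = (q + 4)*(q^5 - 3*q^4 - 7*q^3 + 11*q^2 + 6*q - 8) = (q - 4)*(q + 4)*(q^4 + q^3 - 3*q^2 - q + 2) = (q - 4)*(q - 1)*(q + 4)*(q^3 + 2*q^2 - q - 2) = (q - 4)*(q - 1)^2*(q + 4)*(q^2 + 3*q + 2) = (q - 4)*(q - 1)^2*(q + 1)*(q + 4)*(q + 2)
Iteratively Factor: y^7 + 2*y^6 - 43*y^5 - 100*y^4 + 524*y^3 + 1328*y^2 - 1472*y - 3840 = (y - 4)*(y^6 + 6*y^5 - 19*y^4 - 176*y^3 - 180*y^2 + 608*y + 960) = (y - 4)*(y + 4)*(y^5 + 2*y^4 - 27*y^3 - 68*y^2 + 92*y + 240) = (y - 4)*(y + 3)*(y + 4)*(y^4 - y^3 - 24*y^2 + 4*y + 80) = (y - 4)*(y + 2)*(y + 3)*(y + 4)*(y^3 - 3*y^2 - 18*y + 40) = (y - 4)*(y + 2)*(y + 3)*(y + 4)^2*(y^2 - 7*y + 10) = (y - 4)*(y - 2)*(y + 2)*(y + 3)*(y + 4)^2*(y - 5)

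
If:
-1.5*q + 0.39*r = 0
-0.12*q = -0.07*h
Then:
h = 0.445714285714286*r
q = 0.26*r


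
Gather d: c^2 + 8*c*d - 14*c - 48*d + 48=c^2 - 14*c + d*(8*c - 48) + 48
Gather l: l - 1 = l - 1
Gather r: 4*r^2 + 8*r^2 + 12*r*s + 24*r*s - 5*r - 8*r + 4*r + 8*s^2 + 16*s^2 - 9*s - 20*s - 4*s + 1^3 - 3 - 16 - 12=12*r^2 + r*(36*s - 9) + 24*s^2 - 33*s - 30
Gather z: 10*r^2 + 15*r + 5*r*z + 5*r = 10*r^2 + 5*r*z + 20*r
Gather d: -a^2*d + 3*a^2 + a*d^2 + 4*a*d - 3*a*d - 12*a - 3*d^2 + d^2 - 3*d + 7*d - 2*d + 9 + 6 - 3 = 3*a^2 - 12*a + d^2*(a - 2) + d*(-a^2 + a + 2) + 12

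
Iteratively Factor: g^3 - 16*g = (g + 4)*(g^2 - 4*g) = (g - 4)*(g + 4)*(g)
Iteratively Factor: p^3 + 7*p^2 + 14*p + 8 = (p + 1)*(p^2 + 6*p + 8) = (p + 1)*(p + 4)*(p + 2)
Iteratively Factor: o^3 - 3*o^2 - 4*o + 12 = (o - 2)*(o^2 - o - 6) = (o - 2)*(o + 2)*(o - 3)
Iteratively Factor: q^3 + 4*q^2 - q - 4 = (q - 1)*(q^2 + 5*q + 4) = (q - 1)*(q + 1)*(q + 4)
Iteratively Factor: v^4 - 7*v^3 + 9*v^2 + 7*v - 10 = (v - 1)*(v^3 - 6*v^2 + 3*v + 10) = (v - 1)*(v + 1)*(v^2 - 7*v + 10) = (v - 2)*(v - 1)*(v + 1)*(v - 5)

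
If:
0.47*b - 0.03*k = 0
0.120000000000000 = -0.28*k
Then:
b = -0.03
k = -0.43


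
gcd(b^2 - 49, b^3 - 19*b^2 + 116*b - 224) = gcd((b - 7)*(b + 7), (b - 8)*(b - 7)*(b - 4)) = b - 7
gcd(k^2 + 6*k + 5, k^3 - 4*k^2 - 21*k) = 1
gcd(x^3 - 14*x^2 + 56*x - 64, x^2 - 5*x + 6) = x - 2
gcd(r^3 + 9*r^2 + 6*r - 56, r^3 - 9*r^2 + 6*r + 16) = r - 2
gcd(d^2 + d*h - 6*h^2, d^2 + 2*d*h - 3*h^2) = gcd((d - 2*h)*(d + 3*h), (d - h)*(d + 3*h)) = d + 3*h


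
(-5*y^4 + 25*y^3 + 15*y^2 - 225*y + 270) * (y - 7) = -5*y^5 + 60*y^4 - 160*y^3 - 330*y^2 + 1845*y - 1890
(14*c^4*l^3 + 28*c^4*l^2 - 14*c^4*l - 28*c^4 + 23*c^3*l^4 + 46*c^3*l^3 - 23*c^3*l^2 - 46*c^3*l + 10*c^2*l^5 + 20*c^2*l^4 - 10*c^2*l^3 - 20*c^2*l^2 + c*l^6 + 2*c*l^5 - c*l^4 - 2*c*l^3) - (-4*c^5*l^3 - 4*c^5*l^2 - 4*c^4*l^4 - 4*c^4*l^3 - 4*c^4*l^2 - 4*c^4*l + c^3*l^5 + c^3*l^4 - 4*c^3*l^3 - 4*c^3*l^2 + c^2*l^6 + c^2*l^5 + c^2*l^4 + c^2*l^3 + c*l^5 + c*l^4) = 4*c^5*l^3 + 4*c^5*l^2 + 4*c^4*l^4 + 18*c^4*l^3 + 32*c^4*l^2 - 10*c^4*l - 28*c^4 - c^3*l^5 + 22*c^3*l^4 + 50*c^3*l^3 - 19*c^3*l^2 - 46*c^3*l - c^2*l^6 + 9*c^2*l^5 + 19*c^2*l^4 - 11*c^2*l^3 - 20*c^2*l^2 + c*l^6 + c*l^5 - 2*c*l^4 - 2*c*l^3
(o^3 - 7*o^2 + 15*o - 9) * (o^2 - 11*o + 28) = o^5 - 18*o^4 + 120*o^3 - 370*o^2 + 519*o - 252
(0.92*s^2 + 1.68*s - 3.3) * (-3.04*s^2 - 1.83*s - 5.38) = -2.7968*s^4 - 6.7908*s^3 + 2.008*s^2 - 2.9994*s + 17.754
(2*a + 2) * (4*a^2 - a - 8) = 8*a^3 + 6*a^2 - 18*a - 16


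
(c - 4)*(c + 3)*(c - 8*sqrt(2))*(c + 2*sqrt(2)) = c^4 - 6*sqrt(2)*c^3 - c^3 - 44*c^2 + 6*sqrt(2)*c^2 + 32*c + 72*sqrt(2)*c + 384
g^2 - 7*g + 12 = (g - 4)*(g - 3)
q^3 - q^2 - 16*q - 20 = (q - 5)*(q + 2)^2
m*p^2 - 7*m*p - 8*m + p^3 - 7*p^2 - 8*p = (m + p)*(p - 8)*(p + 1)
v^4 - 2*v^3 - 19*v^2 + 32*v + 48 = (v - 4)*(v - 3)*(v + 1)*(v + 4)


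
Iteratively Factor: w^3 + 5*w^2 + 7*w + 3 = (w + 3)*(w^2 + 2*w + 1) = (w + 1)*(w + 3)*(w + 1)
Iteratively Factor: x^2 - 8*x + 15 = (x - 5)*(x - 3)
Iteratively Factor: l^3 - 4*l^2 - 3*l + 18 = (l - 3)*(l^2 - l - 6) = (l - 3)*(l + 2)*(l - 3)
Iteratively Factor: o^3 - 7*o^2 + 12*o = (o - 3)*(o^2 - 4*o) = o*(o - 3)*(o - 4)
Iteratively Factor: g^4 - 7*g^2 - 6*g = (g + 2)*(g^3 - 2*g^2 - 3*g) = g*(g + 2)*(g^2 - 2*g - 3) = g*(g + 1)*(g + 2)*(g - 3)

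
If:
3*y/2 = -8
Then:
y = -16/3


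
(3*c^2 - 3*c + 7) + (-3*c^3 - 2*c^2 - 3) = -3*c^3 + c^2 - 3*c + 4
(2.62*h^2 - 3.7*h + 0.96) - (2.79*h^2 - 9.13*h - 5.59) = -0.17*h^2 + 5.43*h + 6.55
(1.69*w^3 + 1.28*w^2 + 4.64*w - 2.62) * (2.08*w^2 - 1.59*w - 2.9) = 3.5152*w^5 - 0.0246999999999997*w^4 + 2.715*w^3 - 16.5392*w^2 - 9.2902*w + 7.598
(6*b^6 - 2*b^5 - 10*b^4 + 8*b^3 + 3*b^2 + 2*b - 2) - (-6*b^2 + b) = 6*b^6 - 2*b^5 - 10*b^4 + 8*b^3 + 9*b^2 + b - 2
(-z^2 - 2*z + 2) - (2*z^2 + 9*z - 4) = -3*z^2 - 11*z + 6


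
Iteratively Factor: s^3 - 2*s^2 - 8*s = (s + 2)*(s^2 - 4*s) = (s - 4)*(s + 2)*(s)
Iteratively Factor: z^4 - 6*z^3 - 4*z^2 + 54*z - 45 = (z - 3)*(z^3 - 3*z^2 - 13*z + 15) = (z - 5)*(z - 3)*(z^2 + 2*z - 3) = (z - 5)*(z - 3)*(z + 3)*(z - 1)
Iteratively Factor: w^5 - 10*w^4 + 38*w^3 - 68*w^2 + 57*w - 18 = (w - 2)*(w^4 - 8*w^3 + 22*w^2 - 24*w + 9) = (w - 3)*(w - 2)*(w^3 - 5*w^2 + 7*w - 3) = (w - 3)*(w - 2)*(w - 1)*(w^2 - 4*w + 3) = (w - 3)*(w - 2)*(w - 1)^2*(w - 3)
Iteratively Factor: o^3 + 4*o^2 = (o)*(o^2 + 4*o) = o^2*(o + 4)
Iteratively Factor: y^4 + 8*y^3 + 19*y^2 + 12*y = (y + 3)*(y^3 + 5*y^2 + 4*y) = (y + 3)*(y + 4)*(y^2 + y) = y*(y + 3)*(y + 4)*(y + 1)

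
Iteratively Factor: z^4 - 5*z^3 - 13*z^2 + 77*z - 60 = (z - 1)*(z^3 - 4*z^2 - 17*z + 60) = (z - 5)*(z - 1)*(z^2 + z - 12) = (z - 5)*(z - 1)*(z + 4)*(z - 3)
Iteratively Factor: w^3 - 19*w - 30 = (w + 3)*(w^2 - 3*w - 10) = (w - 5)*(w + 3)*(w + 2)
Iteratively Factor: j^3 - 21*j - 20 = (j + 1)*(j^2 - j - 20) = (j - 5)*(j + 1)*(j + 4)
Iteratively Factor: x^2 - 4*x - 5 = (x - 5)*(x + 1)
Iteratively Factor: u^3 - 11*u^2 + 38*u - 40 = (u - 2)*(u^2 - 9*u + 20) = (u - 5)*(u - 2)*(u - 4)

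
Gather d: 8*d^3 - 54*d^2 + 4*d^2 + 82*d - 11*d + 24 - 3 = 8*d^3 - 50*d^2 + 71*d + 21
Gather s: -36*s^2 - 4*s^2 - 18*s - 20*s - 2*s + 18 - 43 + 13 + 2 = -40*s^2 - 40*s - 10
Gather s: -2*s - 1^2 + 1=-2*s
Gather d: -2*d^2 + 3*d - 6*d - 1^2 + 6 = -2*d^2 - 3*d + 5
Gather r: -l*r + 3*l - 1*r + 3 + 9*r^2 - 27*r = 3*l + 9*r^2 + r*(-l - 28) + 3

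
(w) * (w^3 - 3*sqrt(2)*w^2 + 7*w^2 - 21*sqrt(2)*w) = w^4 - 3*sqrt(2)*w^3 + 7*w^3 - 21*sqrt(2)*w^2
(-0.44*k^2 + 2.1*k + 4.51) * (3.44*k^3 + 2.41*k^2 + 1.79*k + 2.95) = -1.5136*k^5 + 6.1636*k^4 + 19.7878*k^3 + 13.3301*k^2 + 14.2679*k + 13.3045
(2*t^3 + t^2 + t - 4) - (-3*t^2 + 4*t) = 2*t^3 + 4*t^2 - 3*t - 4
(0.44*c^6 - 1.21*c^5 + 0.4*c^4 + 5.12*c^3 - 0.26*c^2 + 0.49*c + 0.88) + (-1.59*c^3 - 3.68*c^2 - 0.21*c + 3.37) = 0.44*c^6 - 1.21*c^5 + 0.4*c^4 + 3.53*c^3 - 3.94*c^2 + 0.28*c + 4.25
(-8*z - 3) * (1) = -8*z - 3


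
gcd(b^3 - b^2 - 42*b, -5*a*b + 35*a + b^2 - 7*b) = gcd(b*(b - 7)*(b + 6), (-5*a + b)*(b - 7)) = b - 7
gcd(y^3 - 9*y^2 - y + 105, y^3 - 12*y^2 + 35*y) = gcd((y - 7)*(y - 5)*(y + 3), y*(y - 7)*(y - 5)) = y^2 - 12*y + 35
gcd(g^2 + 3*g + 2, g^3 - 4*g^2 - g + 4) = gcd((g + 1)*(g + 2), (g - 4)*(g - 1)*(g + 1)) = g + 1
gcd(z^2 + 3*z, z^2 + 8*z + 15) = z + 3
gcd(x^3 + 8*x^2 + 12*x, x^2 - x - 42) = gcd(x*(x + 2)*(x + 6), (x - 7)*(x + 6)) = x + 6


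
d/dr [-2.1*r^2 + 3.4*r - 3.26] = 3.4 - 4.2*r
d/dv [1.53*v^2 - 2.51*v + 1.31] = 3.06*v - 2.51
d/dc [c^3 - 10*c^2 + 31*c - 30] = 3*c^2 - 20*c + 31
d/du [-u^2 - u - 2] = -2*u - 1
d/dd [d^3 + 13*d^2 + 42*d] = 3*d^2 + 26*d + 42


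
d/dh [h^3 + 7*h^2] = h*(3*h + 14)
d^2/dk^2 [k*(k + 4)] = 2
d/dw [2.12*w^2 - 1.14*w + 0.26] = 4.24*w - 1.14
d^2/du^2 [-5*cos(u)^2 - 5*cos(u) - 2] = 5*cos(u) + 10*cos(2*u)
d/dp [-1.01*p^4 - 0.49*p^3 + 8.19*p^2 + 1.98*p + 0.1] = -4.04*p^3 - 1.47*p^2 + 16.38*p + 1.98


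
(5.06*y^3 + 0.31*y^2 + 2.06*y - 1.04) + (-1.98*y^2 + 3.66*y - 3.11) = 5.06*y^3 - 1.67*y^2 + 5.72*y - 4.15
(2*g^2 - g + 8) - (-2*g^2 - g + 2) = 4*g^2 + 6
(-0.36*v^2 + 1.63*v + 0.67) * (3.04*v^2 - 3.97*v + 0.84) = -1.0944*v^4 + 6.3844*v^3 - 4.7367*v^2 - 1.2907*v + 0.5628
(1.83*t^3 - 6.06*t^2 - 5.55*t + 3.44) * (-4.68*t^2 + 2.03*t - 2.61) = -8.5644*t^5 + 32.0757*t^4 + 8.8959*t^3 - 11.5491*t^2 + 21.4687*t - 8.9784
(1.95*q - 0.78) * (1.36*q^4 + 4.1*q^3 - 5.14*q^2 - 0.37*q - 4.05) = 2.652*q^5 + 6.9342*q^4 - 13.221*q^3 + 3.2877*q^2 - 7.6089*q + 3.159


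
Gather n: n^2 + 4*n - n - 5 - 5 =n^2 + 3*n - 10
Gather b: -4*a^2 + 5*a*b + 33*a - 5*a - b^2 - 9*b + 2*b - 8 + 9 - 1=-4*a^2 + 28*a - b^2 + b*(5*a - 7)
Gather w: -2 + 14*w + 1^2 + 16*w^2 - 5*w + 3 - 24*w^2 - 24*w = -8*w^2 - 15*w + 2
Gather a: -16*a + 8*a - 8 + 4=-8*a - 4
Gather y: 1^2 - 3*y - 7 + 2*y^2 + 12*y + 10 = 2*y^2 + 9*y + 4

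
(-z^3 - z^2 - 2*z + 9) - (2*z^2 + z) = -z^3 - 3*z^2 - 3*z + 9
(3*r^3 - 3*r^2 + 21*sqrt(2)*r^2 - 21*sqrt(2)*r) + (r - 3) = 3*r^3 - 3*r^2 + 21*sqrt(2)*r^2 - 21*sqrt(2)*r + r - 3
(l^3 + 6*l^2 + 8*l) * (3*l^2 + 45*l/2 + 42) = 3*l^5 + 81*l^4/2 + 201*l^3 + 432*l^2 + 336*l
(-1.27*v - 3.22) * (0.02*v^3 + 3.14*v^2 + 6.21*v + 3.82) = -0.0254*v^4 - 4.0522*v^3 - 17.9975*v^2 - 24.8476*v - 12.3004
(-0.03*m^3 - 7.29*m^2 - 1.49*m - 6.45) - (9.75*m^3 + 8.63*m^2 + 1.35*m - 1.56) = -9.78*m^3 - 15.92*m^2 - 2.84*m - 4.89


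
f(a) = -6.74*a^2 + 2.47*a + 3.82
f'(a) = 2.47 - 13.48*a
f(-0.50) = 0.90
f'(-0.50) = 9.21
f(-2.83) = -57.15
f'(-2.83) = 40.62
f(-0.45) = 1.34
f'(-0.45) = 8.54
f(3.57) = -73.26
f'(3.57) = -45.65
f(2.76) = -40.71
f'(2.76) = -34.73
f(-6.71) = -316.22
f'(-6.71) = 92.92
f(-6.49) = -296.10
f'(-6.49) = 89.96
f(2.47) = -31.20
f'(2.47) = -30.83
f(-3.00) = -64.25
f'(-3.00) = 42.91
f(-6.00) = -253.64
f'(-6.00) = 83.35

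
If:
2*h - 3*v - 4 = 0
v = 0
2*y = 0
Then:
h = 2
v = 0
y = 0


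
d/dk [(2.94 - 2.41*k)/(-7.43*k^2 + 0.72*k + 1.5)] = (-17.9063*k^2 + 43.6884*k - 5.7318)/(55.2049*k^4 - 10.6992*k^3 - 21.7716*k^2 + 2.16*k + 2.25)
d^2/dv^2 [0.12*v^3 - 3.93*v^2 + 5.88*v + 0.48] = 0.72*v - 7.86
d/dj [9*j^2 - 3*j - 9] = 18*j - 3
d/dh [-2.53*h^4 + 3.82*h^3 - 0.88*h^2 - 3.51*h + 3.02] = -10.12*h^3 + 11.46*h^2 - 1.76*h - 3.51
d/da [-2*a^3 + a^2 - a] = -6*a^2 + 2*a - 1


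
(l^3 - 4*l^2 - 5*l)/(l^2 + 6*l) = (l^2 - 4*l - 5)/(l + 6)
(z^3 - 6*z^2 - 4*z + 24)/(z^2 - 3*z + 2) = (z^2 - 4*z - 12)/(z - 1)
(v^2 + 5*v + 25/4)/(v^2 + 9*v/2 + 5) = (v + 5/2)/(v + 2)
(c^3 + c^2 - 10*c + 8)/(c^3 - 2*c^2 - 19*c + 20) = (c - 2)/(c - 5)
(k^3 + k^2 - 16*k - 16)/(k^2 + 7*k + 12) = (k^2 - 3*k - 4)/(k + 3)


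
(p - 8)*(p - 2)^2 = p^3 - 12*p^2 + 36*p - 32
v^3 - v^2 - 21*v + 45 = (v - 3)^2*(v + 5)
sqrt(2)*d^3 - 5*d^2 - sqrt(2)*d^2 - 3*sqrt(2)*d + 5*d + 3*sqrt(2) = (d - 1)*(d - 3*sqrt(2))*(sqrt(2)*d + 1)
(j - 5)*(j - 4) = j^2 - 9*j + 20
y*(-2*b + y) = -2*b*y + y^2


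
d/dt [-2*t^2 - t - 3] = -4*t - 1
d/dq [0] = 0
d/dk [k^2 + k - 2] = 2*k + 1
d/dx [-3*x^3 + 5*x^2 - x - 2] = -9*x^2 + 10*x - 1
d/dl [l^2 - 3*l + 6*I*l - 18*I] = 2*l - 3 + 6*I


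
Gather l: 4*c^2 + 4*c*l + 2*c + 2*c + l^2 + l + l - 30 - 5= 4*c^2 + 4*c + l^2 + l*(4*c + 2) - 35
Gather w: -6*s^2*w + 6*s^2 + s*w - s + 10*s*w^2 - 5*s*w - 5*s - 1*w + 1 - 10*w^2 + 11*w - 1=6*s^2 - 6*s + w^2*(10*s - 10) + w*(-6*s^2 - 4*s + 10)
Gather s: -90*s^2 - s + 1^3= -90*s^2 - s + 1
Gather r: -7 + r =r - 7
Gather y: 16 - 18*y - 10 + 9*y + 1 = 7 - 9*y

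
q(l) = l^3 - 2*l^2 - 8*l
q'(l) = 3*l^2 - 4*l - 8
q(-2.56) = -9.40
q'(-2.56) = 21.90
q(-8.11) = -600.08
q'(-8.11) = 221.76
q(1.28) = -11.42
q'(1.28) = -8.20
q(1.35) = -11.98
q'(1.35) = -7.93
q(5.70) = 74.61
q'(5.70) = 66.67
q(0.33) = -2.82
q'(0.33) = -8.99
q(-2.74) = -13.67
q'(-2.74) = 25.48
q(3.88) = -2.74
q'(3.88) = 21.64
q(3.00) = -15.00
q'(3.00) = 7.00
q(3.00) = -15.00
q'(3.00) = 7.00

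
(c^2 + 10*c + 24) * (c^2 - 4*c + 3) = c^4 + 6*c^3 - 13*c^2 - 66*c + 72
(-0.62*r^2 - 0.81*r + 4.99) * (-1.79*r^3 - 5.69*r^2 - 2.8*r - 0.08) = 1.1098*r^5 + 4.9777*r^4 - 2.5872*r^3 - 26.0755*r^2 - 13.9072*r - 0.3992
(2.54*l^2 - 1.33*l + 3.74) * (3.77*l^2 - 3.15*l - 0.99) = 9.5758*l^4 - 13.0151*l^3 + 15.7747*l^2 - 10.4643*l - 3.7026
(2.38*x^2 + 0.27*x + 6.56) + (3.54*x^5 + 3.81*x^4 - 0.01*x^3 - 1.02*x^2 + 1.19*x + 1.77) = 3.54*x^5 + 3.81*x^4 - 0.01*x^3 + 1.36*x^2 + 1.46*x + 8.33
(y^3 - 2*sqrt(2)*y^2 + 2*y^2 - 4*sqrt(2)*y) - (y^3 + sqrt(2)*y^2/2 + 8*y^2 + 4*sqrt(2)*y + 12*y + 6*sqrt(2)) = -6*y^2 - 5*sqrt(2)*y^2/2 - 12*y - 8*sqrt(2)*y - 6*sqrt(2)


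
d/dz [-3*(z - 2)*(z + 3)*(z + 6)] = 3*z*(-3*z - 14)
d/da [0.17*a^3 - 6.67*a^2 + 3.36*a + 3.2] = 0.51*a^2 - 13.34*a + 3.36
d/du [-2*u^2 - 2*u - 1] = -4*u - 2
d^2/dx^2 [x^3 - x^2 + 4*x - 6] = 6*x - 2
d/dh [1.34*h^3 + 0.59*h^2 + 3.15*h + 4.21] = 4.02*h^2 + 1.18*h + 3.15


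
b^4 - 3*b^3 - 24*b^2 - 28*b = b*(b - 7)*(b + 2)^2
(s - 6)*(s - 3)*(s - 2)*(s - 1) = s^4 - 12*s^3 + 47*s^2 - 72*s + 36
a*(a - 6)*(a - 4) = a^3 - 10*a^2 + 24*a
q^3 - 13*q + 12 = (q - 3)*(q - 1)*(q + 4)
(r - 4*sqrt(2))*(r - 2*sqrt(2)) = r^2 - 6*sqrt(2)*r + 16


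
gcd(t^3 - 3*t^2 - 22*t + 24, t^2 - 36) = t - 6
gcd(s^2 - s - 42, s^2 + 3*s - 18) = s + 6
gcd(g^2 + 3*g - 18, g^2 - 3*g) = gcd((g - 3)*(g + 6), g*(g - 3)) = g - 3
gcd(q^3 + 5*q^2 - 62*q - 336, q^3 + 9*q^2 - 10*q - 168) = q^2 + 13*q + 42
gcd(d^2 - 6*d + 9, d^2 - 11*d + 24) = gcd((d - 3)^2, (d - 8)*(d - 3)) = d - 3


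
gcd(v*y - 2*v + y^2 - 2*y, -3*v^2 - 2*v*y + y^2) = v + y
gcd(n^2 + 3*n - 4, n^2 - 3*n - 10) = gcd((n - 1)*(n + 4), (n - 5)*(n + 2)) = 1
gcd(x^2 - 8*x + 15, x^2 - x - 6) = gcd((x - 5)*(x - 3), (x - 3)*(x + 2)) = x - 3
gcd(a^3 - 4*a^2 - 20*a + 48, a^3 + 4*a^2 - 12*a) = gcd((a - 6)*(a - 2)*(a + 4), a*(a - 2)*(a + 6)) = a - 2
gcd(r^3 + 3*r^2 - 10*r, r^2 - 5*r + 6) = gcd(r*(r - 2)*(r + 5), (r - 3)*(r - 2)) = r - 2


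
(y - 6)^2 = y^2 - 12*y + 36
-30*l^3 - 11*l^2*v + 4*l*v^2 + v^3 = (-3*l + v)*(2*l + v)*(5*l + v)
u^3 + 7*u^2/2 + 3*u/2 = u*(u + 1/2)*(u + 3)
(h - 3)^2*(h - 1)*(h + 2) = h^4 - 5*h^3 + h^2 + 21*h - 18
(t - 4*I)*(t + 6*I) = t^2 + 2*I*t + 24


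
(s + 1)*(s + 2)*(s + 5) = s^3 + 8*s^2 + 17*s + 10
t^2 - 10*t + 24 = (t - 6)*(t - 4)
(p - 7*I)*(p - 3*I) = p^2 - 10*I*p - 21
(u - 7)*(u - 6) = u^2 - 13*u + 42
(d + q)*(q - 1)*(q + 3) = d*q^2 + 2*d*q - 3*d + q^3 + 2*q^2 - 3*q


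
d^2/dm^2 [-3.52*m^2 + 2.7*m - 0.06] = -7.04000000000000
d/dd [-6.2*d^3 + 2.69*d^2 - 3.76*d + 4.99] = -18.6*d^2 + 5.38*d - 3.76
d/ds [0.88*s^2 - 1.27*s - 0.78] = 1.76*s - 1.27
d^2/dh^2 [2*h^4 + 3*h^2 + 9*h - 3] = 24*h^2 + 6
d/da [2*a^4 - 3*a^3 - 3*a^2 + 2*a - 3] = 8*a^3 - 9*a^2 - 6*a + 2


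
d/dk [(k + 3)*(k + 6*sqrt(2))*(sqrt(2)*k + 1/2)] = 3*sqrt(2)*k^2 + 6*sqrt(2)*k + 25*k + 3*sqrt(2) + 75/2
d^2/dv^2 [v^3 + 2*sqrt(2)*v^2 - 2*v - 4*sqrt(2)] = 6*v + 4*sqrt(2)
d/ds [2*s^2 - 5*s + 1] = 4*s - 5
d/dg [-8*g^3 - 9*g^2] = 6*g*(-4*g - 3)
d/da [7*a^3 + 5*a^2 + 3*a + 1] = 21*a^2 + 10*a + 3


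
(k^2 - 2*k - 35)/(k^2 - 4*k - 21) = (k + 5)/(k + 3)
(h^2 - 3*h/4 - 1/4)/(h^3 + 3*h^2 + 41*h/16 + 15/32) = 8*(h - 1)/(8*h^2 + 22*h + 15)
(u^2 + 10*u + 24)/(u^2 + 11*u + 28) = (u + 6)/(u + 7)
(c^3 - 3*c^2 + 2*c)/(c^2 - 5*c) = (c^2 - 3*c + 2)/(c - 5)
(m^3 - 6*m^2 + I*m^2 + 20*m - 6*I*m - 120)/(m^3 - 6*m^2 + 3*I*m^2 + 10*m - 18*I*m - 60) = (m - 4*I)/(m - 2*I)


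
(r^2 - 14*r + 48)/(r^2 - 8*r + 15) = (r^2 - 14*r + 48)/(r^2 - 8*r + 15)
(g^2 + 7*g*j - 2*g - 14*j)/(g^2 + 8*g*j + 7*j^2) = (g - 2)/(g + j)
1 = 1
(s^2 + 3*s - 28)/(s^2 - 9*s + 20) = (s + 7)/(s - 5)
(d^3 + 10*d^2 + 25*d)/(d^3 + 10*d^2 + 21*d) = (d^2 + 10*d + 25)/(d^2 + 10*d + 21)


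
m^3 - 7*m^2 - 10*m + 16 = (m - 8)*(m - 1)*(m + 2)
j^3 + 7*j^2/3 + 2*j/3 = j*(j + 1/3)*(j + 2)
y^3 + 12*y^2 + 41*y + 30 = (y + 1)*(y + 5)*(y + 6)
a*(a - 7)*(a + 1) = a^3 - 6*a^2 - 7*a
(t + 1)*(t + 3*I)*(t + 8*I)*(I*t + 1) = I*t^4 - 10*t^3 + I*t^3 - 10*t^2 - 13*I*t^2 - 24*t - 13*I*t - 24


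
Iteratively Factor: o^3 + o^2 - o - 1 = (o - 1)*(o^2 + 2*o + 1) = (o - 1)*(o + 1)*(o + 1)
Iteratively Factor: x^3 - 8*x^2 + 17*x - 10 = (x - 5)*(x^2 - 3*x + 2) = (x - 5)*(x - 2)*(x - 1)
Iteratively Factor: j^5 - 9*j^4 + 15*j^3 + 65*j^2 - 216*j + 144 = (j - 4)*(j^4 - 5*j^3 - 5*j^2 + 45*j - 36) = (j - 4)*(j - 1)*(j^3 - 4*j^2 - 9*j + 36) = (j - 4)*(j - 1)*(j + 3)*(j^2 - 7*j + 12) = (j - 4)^2*(j - 1)*(j + 3)*(j - 3)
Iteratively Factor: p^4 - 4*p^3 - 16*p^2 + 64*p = (p - 4)*(p^3 - 16*p) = (p - 4)^2*(p^2 + 4*p) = (p - 4)^2*(p + 4)*(p)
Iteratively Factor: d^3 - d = (d)*(d^2 - 1) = d*(d + 1)*(d - 1)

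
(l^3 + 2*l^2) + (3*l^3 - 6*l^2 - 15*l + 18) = 4*l^3 - 4*l^2 - 15*l + 18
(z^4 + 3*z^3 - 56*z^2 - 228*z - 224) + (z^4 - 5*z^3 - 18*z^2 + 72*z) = 2*z^4 - 2*z^3 - 74*z^2 - 156*z - 224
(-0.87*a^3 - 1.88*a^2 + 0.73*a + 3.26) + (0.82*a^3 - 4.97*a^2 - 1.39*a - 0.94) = -0.05*a^3 - 6.85*a^2 - 0.66*a + 2.32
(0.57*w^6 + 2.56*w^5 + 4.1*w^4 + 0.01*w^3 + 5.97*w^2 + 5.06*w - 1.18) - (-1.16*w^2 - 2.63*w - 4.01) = 0.57*w^6 + 2.56*w^5 + 4.1*w^4 + 0.01*w^3 + 7.13*w^2 + 7.69*w + 2.83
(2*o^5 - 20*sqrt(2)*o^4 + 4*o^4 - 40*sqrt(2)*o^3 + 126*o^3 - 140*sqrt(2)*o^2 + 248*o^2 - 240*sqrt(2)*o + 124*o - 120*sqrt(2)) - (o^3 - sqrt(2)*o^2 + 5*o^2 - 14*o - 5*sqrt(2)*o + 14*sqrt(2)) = 2*o^5 - 20*sqrt(2)*o^4 + 4*o^4 - 40*sqrt(2)*o^3 + 125*o^3 - 139*sqrt(2)*o^2 + 243*o^2 - 235*sqrt(2)*o + 138*o - 134*sqrt(2)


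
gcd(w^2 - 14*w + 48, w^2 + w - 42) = w - 6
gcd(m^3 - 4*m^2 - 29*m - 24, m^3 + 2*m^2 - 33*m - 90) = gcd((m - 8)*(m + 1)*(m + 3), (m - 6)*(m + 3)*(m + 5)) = m + 3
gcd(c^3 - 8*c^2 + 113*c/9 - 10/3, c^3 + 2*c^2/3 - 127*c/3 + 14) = c^2 - 19*c/3 + 2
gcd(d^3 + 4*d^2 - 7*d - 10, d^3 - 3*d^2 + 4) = d^2 - d - 2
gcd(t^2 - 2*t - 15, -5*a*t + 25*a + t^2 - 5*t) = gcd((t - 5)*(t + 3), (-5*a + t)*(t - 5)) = t - 5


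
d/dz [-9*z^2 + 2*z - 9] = 2 - 18*z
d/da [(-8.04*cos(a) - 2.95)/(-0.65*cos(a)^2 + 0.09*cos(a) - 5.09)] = (5.226*cos(a)^2 + 3.835*cos(a) - 41.1891)*sin(a)/(0.4225*cos(a)^4 - 0.117*cos(a)^3 + 6.6251*cos(a)^2 - 0.9162*cos(a) + 25.9081)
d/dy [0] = 0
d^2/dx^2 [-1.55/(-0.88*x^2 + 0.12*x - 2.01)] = (-2.40064*x^2 + 0.32736*x + 1.55*(1.76*x - 0.12)*(3.52*x - 0.24) - 5.48328)/(0.88*x^2 - 0.12*x + 2.01)^3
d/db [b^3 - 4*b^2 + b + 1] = 3*b^2 - 8*b + 1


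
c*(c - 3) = c^2 - 3*c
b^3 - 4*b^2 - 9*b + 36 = (b - 4)*(b - 3)*(b + 3)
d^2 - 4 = (d - 2)*(d + 2)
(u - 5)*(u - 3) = u^2 - 8*u + 15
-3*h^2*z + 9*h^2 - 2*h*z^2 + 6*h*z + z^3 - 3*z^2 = (-3*h + z)*(h + z)*(z - 3)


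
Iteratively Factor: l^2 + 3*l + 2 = (l + 2)*(l + 1)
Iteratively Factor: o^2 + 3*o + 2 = (o + 2)*(o + 1)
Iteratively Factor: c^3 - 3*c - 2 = (c - 2)*(c^2 + 2*c + 1) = (c - 2)*(c + 1)*(c + 1)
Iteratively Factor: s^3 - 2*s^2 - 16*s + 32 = (s - 4)*(s^2 + 2*s - 8) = (s - 4)*(s - 2)*(s + 4)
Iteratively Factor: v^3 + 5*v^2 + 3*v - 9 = (v + 3)*(v^2 + 2*v - 3) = (v - 1)*(v + 3)*(v + 3)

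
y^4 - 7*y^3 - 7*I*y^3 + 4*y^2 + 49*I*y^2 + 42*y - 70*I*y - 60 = (y - 5)*(y - 2)*(y - 6*I)*(y - I)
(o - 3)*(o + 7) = o^2 + 4*o - 21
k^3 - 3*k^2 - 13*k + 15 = (k - 5)*(k - 1)*(k + 3)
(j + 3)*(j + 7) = j^2 + 10*j + 21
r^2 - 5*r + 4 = (r - 4)*(r - 1)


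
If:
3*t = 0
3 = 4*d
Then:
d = 3/4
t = 0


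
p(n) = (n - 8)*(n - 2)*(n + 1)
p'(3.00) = -21.00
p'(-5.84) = 213.44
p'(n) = (n - 8)*(n - 2) + (n - 8)*(n + 1) + (n - 2)*(n + 1) = 3*n^2 - 18*n + 6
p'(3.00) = -21.00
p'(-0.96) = 26.04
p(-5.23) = -404.61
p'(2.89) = -20.96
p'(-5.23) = 182.20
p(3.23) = -24.82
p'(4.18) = -16.82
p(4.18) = -43.14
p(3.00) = -20.00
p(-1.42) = -13.53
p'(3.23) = -20.84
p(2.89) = -17.69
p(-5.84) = -525.17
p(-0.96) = 1.06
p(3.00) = -20.00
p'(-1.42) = 37.61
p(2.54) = -10.44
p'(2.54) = -20.37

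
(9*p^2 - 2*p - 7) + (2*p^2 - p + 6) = 11*p^2 - 3*p - 1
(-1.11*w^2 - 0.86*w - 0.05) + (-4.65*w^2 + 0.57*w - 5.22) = -5.76*w^2 - 0.29*w - 5.27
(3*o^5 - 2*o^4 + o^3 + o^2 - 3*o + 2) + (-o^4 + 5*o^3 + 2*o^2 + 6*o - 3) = 3*o^5 - 3*o^4 + 6*o^3 + 3*o^2 + 3*o - 1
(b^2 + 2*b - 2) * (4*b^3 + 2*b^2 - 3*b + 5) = 4*b^5 + 10*b^4 - 7*b^3 - 5*b^2 + 16*b - 10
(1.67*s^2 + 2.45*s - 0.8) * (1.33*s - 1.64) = 2.2211*s^3 + 0.519700000000001*s^2 - 5.082*s + 1.312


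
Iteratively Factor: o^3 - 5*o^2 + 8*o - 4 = (o - 2)*(o^2 - 3*o + 2) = (o - 2)^2*(o - 1)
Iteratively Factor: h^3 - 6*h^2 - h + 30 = (h - 5)*(h^2 - h - 6) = (h - 5)*(h - 3)*(h + 2)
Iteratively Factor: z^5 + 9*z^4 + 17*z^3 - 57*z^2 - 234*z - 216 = (z - 3)*(z^4 + 12*z^3 + 53*z^2 + 102*z + 72) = (z - 3)*(z + 2)*(z^3 + 10*z^2 + 33*z + 36) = (z - 3)*(z + 2)*(z + 3)*(z^2 + 7*z + 12) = (z - 3)*(z + 2)*(z + 3)^2*(z + 4)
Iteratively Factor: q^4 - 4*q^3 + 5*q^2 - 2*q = (q)*(q^3 - 4*q^2 + 5*q - 2) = q*(q - 1)*(q^2 - 3*q + 2) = q*(q - 2)*(q - 1)*(q - 1)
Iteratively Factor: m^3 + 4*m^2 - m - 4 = (m + 4)*(m^2 - 1) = (m - 1)*(m + 4)*(m + 1)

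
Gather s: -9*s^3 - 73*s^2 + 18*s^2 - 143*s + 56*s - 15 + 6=-9*s^3 - 55*s^2 - 87*s - 9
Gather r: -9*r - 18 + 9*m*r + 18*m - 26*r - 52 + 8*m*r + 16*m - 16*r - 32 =34*m + r*(17*m - 51) - 102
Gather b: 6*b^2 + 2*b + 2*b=6*b^2 + 4*b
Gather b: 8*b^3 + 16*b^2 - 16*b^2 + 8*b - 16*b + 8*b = 8*b^3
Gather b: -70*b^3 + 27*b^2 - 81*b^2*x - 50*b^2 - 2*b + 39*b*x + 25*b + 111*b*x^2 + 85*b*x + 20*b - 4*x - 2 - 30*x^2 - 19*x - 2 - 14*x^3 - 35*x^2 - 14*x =-70*b^3 + b^2*(-81*x - 23) + b*(111*x^2 + 124*x + 43) - 14*x^3 - 65*x^2 - 37*x - 4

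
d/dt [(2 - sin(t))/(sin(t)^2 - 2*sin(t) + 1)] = (sin(t) - 3)*cos(t)/(sin(t) - 1)^3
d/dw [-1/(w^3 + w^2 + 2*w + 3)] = (3*w^2 + 2*w + 2)/(w^3 + w^2 + 2*w + 3)^2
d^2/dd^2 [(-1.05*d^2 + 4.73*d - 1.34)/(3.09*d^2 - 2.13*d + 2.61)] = (76.5034560000001*d^3 - 25.957854*d^2 - 175.964994*d + 47.740608)/(29.503629*d^6 - 61.012359*d^5 + 116.818686*d^4 - 112.733019*d^3 + 98.672094*d^2 - 43.529319*d + 17.779581)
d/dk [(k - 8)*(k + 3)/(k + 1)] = (k^2 + 2*k + 19)/(k^2 + 2*k + 1)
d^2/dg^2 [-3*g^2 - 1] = -6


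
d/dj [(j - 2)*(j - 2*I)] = 2*j - 2 - 2*I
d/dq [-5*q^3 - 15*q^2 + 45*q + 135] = -15*q^2 - 30*q + 45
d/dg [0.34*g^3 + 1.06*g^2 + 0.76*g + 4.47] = 1.02*g^2 + 2.12*g + 0.76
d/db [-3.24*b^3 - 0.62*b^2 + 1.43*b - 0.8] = -9.72*b^2 - 1.24*b + 1.43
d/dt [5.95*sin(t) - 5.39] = 5.95*cos(t)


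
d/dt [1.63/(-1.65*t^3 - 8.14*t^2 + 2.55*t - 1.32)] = (8.0685*t^2 + 26.5364*t - 4.1565)/(1.65*t^3 + 8.14*t^2 - 2.55*t + 1.32)^2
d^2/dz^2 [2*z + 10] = 0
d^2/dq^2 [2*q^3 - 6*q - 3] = 12*q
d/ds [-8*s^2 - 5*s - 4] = -16*s - 5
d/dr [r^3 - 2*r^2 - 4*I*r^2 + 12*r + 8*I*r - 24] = 3*r^2 - 4*r - 8*I*r + 12 + 8*I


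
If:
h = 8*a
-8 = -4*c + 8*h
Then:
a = h/8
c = 2*h + 2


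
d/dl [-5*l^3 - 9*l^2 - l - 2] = -15*l^2 - 18*l - 1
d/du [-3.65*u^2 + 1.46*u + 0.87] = 1.46 - 7.3*u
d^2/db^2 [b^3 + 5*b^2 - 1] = 6*b + 10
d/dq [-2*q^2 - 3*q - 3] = -4*q - 3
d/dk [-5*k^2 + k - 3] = 1 - 10*k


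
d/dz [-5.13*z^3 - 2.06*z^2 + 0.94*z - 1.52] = -15.39*z^2 - 4.12*z + 0.94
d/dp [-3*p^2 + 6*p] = 6 - 6*p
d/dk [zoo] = 0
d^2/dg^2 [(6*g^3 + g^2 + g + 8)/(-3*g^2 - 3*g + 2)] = 4*(-45*g^3 - 63*g^2 - 153*g - 65)/(27*g^6 + 81*g^5 + 27*g^4 - 81*g^3 - 18*g^2 + 36*g - 8)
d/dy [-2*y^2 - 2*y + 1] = -4*y - 2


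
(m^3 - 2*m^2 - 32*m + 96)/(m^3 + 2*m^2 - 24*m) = (m - 4)/m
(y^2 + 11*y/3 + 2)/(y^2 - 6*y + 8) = (y^2 + 11*y/3 + 2)/(y^2 - 6*y + 8)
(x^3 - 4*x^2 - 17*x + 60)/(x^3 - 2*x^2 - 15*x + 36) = (x - 5)/(x - 3)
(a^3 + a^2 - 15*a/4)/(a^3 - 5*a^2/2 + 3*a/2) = (a + 5/2)/(a - 1)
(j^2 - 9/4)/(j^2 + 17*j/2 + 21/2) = (j - 3/2)/(j + 7)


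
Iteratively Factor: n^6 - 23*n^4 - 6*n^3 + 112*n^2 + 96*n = (n + 2)*(n^5 - 2*n^4 - 19*n^3 + 32*n^2 + 48*n) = (n + 1)*(n + 2)*(n^4 - 3*n^3 - 16*n^2 + 48*n) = (n + 1)*(n + 2)*(n + 4)*(n^3 - 7*n^2 + 12*n) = n*(n + 1)*(n + 2)*(n + 4)*(n^2 - 7*n + 12) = n*(n - 4)*(n + 1)*(n + 2)*(n + 4)*(n - 3)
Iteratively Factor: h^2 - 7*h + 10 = (h - 5)*(h - 2)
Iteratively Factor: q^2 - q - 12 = (q + 3)*(q - 4)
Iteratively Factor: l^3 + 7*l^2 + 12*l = (l + 4)*(l^2 + 3*l) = (l + 3)*(l + 4)*(l)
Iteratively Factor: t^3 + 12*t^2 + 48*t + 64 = (t + 4)*(t^2 + 8*t + 16) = (t + 4)^2*(t + 4)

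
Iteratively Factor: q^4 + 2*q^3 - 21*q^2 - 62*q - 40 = (q + 4)*(q^3 - 2*q^2 - 13*q - 10) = (q - 5)*(q + 4)*(q^2 + 3*q + 2) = (q - 5)*(q + 2)*(q + 4)*(q + 1)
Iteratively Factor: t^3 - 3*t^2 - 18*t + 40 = (t + 4)*(t^2 - 7*t + 10) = (t - 2)*(t + 4)*(t - 5)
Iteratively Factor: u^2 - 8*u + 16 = (u - 4)*(u - 4)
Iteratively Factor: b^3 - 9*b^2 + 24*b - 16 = (b - 4)*(b^2 - 5*b + 4) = (b - 4)^2*(b - 1)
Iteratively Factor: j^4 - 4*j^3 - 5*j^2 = (j - 5)*(j^3 + j^2) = j*(j - 5)*(j^2 + j) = j^2*(j - 5)*(j + 1)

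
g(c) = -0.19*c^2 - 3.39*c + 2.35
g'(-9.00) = 0.03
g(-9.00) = 17.47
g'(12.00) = -7.95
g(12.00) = -65.69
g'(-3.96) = -1.89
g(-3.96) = 12.79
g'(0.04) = -3.41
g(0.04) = 2.21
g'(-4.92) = -1.52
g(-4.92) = 14.43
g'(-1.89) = -2.67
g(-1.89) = 8.08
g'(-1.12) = -2.96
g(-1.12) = 5.91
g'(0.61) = -3.62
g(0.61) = 0.21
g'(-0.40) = -3.24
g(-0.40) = 3.68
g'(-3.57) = -2.03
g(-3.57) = 12.03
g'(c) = -0.38*c - 3.39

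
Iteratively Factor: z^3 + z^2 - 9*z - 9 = (z + 1)*(z^2 - 9) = (z + 1)*(z + 3)*(z - 3)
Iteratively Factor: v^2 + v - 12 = (v - 3)*(v + 4)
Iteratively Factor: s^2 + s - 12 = (s + 4)*(s - 3)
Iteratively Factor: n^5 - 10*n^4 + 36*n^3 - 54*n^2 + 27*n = (n - 3)*(n^4 - 7*n^3 + 15*n^2 - 9*n) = (n - 3)^2*(n^3 - 4*n^2 + 3*n) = (n - 3)^3*(n^2 - n) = (n - 3)^3*(n - 1)*(n)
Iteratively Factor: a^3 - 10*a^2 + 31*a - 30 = (a - 3)*(a^2 - 7*a + 10) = (a - 3)*(a - 2)*(a - 5)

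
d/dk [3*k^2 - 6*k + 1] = 6*k - 6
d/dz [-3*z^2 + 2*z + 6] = 2 - 6*z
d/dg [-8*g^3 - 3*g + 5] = -24*g^2 - 3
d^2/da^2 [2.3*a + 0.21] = 0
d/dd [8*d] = 8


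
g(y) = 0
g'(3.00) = 0.00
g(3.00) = 0.00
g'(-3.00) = 0.00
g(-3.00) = 0.00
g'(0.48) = 0.00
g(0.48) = 0.00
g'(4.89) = 0.00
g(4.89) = 0.00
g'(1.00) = 0.00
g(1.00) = 0.00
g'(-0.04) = 0.00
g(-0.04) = 0.00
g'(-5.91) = 0.00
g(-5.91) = 0.00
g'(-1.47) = 0.00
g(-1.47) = 0.00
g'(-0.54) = 0.00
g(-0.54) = 0.00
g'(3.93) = 0.00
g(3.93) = 0.00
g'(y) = 0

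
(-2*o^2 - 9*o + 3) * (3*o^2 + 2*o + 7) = -6*o^4 - 31*o^3 - 23*o^2 - 57*o + 21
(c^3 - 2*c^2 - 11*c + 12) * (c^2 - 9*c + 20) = c^5 - 11*c^4 + 27*c^3 + 71*c^2 - 328*c + 240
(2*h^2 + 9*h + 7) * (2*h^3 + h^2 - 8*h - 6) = 4*h^5 + 20*h^4 + 7*h^3 - 77*h^2 - 110*h - 42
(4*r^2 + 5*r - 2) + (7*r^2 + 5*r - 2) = 11*r^2 + 10*r - 4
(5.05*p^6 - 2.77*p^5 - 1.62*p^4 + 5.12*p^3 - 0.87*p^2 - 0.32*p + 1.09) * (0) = 0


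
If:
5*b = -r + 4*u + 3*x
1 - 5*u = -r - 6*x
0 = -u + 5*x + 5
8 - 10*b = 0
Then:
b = 4/5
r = 62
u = 15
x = 2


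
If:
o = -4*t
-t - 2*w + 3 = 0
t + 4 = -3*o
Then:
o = -16/11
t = 4/11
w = 29/22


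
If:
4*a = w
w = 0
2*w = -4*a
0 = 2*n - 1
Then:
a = 0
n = 1/2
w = 0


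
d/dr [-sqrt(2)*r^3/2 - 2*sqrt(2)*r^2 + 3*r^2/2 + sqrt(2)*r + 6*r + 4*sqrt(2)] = -3*sqrt(2)*r^2/2 - 4*sqrt(2)*r + 3*r + sqrt(2) + 6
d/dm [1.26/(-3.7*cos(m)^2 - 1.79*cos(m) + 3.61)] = -(9.324*cos(m) + 2.2554)*sin(m)/(3.7*cos(m)^2 + 1.79*cos(m) - 3.61)^2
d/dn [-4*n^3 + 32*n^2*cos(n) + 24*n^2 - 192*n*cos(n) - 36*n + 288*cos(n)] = -32*n^2*sin(n) - 12*n^2 + 192*n*sin(n) + 64*n*cos(n) + 48*n - 288*sin(n) - 192*cos(n) - 36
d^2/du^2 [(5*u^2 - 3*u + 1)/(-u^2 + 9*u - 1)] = 4*(-21*u^3 + 6*u^2 + 9*u - 29)/(u^6 - 27*u^5 + 246*u^4 - 783*u^3 + 246*u^2 - 27*u + 1)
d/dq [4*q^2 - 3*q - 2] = 8*q - 3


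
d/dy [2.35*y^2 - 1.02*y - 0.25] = 4.7*y - 1.02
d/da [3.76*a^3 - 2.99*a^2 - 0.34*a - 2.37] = 11.28*a^2 - 5.98*a - 0.34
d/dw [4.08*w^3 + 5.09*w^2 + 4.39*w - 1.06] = 12.24*w^2 + 10.18*w + 4.39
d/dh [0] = 0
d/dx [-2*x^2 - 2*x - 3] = -4*x - 2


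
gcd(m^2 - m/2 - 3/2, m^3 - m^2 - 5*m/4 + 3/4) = m^2 - m/2 - 3/2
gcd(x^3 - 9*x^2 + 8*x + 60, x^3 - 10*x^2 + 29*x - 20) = x - 5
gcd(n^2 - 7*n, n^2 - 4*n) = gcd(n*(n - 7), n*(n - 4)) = n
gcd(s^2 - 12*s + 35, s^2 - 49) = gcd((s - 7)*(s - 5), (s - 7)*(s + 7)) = s - 7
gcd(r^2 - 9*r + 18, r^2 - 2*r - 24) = r - 6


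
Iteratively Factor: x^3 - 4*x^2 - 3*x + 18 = (x + 2)*(x^2 - 6*x + 9) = (x - 3)*(x + 2)*(x - 3)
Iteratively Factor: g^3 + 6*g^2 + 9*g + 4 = (g + 4)*(g^2 + 2*g + 1) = (g + 1)*(g + 4)*(g + 1)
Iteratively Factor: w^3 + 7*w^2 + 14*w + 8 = (w + 1)*(w^2 + 6*w + 8) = (w + 1)*(w + 4)*(w + 2)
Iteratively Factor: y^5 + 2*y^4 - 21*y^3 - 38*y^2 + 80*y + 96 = (y - 4)*(y^4 + 6*y^3 + 3*y^2 - 26*y - 24) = (y - 4)*(y - 2)*(y^3 + 8*y^2 + 19*y + 12) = (y - 4)*(y - 2)*(y + 4)*(y^2 + 4*y + 3) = (y - 4)*(y - 2)*(y + 3)*(y + 4)*(y + 1)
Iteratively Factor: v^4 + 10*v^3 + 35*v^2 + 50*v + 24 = (v + 3)*(v^3 + 7*v^2 + 14*v + 8) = (v + 2)*(v + 3)*(v^2 + 5*v + 4) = (v + 2)*(v + 3)*(v + 4)*(v + 1)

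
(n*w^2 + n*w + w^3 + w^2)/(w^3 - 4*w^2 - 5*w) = (n + w)/(w - 5)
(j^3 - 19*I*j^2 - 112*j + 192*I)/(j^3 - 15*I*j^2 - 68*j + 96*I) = (j - 8*I)/(j - 4*I)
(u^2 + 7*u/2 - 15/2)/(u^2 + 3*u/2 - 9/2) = (u + 5)/(u + 3)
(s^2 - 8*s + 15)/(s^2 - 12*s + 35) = (s - 3)/(s - 7)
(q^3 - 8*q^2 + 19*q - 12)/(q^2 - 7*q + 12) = q - 1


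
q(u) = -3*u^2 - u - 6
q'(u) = -6*u - 1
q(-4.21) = -54.96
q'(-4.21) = 24.26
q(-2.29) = -19.44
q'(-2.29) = 12.74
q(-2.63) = -24.12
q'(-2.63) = 14.78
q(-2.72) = -25.48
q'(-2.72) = 15.32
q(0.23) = -6.39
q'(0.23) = -2.38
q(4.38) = -67.93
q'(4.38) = -27.28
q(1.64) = -15.71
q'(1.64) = -10.84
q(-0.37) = -6.04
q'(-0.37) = 1.22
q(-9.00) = -240.00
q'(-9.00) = 53.00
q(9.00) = -258.00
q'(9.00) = -55.00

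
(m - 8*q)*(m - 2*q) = m^2 - 10*m*q + 16*q^2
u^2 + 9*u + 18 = (u + 3)*(u + 6)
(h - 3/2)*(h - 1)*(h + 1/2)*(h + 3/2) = h^4 - h^3/2 - 11*h^2/4 + 9*h/8 + 9/8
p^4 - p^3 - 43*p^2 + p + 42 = (p - 7)*(p - 1)*(p + 1)*(p + 6)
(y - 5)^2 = y^2 - 10*y + 25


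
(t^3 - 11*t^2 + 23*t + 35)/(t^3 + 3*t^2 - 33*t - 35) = (t - 7)/(t + 7)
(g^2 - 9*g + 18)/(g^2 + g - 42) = (g - 3)/(g + 7)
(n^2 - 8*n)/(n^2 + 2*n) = (n - 8)/(n + 2)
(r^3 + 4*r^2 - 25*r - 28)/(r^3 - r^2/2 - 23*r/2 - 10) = 2*(r + 7)/(2*r + 5)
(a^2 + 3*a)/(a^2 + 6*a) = (a + 3)/(a + 6)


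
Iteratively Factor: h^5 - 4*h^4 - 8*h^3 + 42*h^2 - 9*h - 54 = (h - 3)*(h^4 - h^3 - 11*h^2 + 9*h + 18) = (h - 3)*(h - 2)*(h^3 + h^2 - 9*h - 9) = (h - 3)*(h - 2)*(h + 1)*(h^2 - 9) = (h - 3)^2*(h - 2)*(h + 1)*(h + 3)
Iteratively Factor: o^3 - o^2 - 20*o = (o)*(o^2 - o - 20) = o*(o - 5)*(o + 4)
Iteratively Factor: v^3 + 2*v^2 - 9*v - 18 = (v + 3)*(v^2 - v - 6) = (v + 2)*(v + 3)*(v - 3)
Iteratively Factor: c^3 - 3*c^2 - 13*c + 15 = (c - 1)*(c^2 - 2*c - 15) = (c - 1)*(c + 3)*(c - 5)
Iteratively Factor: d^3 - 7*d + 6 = (d + 3)*(d^2 - 3*d + 2) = (d - 2)*(d + 3)*(d - 1)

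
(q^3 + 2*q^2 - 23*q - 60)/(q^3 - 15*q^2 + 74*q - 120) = (q^2 + 7*q + 12)/(q^2 - 10*q + 24)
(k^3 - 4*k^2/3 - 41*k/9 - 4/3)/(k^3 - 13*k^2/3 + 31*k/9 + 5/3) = (3*k + 4)/(3*k - 5)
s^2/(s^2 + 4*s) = s/(s + 4)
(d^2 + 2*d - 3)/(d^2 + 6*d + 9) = (d - 1)/(d + 3)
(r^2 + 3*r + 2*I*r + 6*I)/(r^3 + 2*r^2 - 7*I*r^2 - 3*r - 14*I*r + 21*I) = (r + 2*I)/(r^2 - r*(1 + 7*I) + 7*I)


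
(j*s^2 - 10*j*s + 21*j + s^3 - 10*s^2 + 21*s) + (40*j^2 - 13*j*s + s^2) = 40*j^2 + j*s^2 - 23*j*s + 21*j + s^3 - 9*s^2 + 21*s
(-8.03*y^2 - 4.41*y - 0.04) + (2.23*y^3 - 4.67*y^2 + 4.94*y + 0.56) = 2.23*y^3 - 12.7*y^2 + 0.53*y + 0.52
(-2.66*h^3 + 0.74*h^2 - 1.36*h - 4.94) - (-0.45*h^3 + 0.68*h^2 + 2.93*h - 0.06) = -2.21*h^3 + 0.0599999999999999*h^2 - 4.29*h - 4.88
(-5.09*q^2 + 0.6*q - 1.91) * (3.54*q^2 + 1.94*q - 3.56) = -18.0186*q^4 - 7.7506*q^3 + 12.523*q^2 - 5.8414*q + 6.7996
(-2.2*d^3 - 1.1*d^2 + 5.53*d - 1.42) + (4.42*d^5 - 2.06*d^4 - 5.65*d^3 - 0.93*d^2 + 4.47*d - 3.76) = 4.42*d^5 - 2.06*d^4 - 7.85*d^3 - 2.03*d^2 + 10.0*d - 5.18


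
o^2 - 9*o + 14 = (o - 7)*(o - 2)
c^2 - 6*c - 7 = (c - 7)*(c + 1)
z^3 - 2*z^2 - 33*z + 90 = (z - 5)*(z - 3)*(z + 6)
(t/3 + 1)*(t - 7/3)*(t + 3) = t^3/3 + 11*t^2/9 - 5*t/3 - 7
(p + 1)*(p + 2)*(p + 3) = p^3 + 6*p^2 + 11*p + 6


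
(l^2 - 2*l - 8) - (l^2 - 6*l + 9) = 4*l - 17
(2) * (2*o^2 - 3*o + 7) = 4*o^2 - 6*o + 14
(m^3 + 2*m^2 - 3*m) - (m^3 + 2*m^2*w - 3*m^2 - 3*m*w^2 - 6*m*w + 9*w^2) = -2*m^2*w + 5*m^2 + 3*m*w^2 + 6*m*w - 3*m - 9*w^2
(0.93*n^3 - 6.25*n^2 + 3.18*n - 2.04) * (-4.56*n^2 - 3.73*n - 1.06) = -4.2408*n^5 + 25.0311*n^4 + 7.8259*n^3 + 4.066*n^2 + 4.2384*n + 2.1624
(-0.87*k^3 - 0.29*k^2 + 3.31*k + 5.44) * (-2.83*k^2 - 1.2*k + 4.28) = 2.4621*k^5 + 1.8647*k^4 - 12.7429*k^3 - 20.6084*k^2 + 7.6388*k + 23.2832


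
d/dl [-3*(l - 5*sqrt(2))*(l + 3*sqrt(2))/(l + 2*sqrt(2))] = 3*(-l^2 - 4*sqrt(2)*l - 22)/(l^2 + 4*sqrt(2)*l + 8)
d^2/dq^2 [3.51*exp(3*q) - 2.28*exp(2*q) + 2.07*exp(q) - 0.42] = (31.59*exp(2*q) - 9.12*exp(q) + 2.07)*exp(q)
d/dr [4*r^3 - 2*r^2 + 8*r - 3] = 12*r^2 - 4*r + 8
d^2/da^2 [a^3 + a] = 6*a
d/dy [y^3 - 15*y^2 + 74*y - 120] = 3*y^2 - 30*y + 74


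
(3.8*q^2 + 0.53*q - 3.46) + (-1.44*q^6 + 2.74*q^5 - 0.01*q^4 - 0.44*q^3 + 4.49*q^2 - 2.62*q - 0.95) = -1.44*q^6 + 2.74*q^5 - 0.01*q^4 - 0.44*q^3 + 8.29*q^2 - 2.09*q - 4.41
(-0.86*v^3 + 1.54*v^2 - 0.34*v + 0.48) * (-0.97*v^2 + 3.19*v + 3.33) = 0.8342*v^5 - 4.2372*v^4 + 2.3786*v^3 + 3.578*v^2 + 0.399*v + 1.5984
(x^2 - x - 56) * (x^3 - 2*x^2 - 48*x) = x^5 - 3*x^4 - 102*x^3 + 160*x^2 + 2688*x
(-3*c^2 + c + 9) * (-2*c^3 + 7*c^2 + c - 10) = 6*c^5 - 23*c^4 - 14*c^3 + 94*c^2 - c - 90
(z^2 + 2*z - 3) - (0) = z^2 + 2*z - 3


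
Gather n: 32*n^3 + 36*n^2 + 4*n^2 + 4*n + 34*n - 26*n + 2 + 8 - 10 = 32*n^3 + 40*n^2 + 12*n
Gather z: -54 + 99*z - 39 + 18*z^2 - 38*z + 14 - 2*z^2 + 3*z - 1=16*z^2 + 64*z - 80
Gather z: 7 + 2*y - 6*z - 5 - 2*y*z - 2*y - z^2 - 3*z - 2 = -z^2 + z*(-2*y - 9)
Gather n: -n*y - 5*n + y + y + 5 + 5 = n*(-y - 5) + 2*y + 10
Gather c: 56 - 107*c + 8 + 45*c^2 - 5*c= 45*c^2 - 112*c + 64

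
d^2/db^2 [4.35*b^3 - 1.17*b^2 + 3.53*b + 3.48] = 26.1*b - 2.34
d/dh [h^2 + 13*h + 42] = 2*h + 13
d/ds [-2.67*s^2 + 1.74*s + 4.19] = 1.74 - 5.34*s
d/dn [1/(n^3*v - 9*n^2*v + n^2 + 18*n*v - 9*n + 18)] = (-3*n^2*v + 18*n*v - 2*n - 18*v + 9)/(n^3*v - 9*n^2*v + n^2 + 18*n*v - 9*n + 18)^2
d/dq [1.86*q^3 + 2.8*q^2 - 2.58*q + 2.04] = 5.58*q^2 + 5.6*q - 2.58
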